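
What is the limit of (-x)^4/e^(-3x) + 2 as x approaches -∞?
The quotient is an ∞/∞ indeterminate form as x → -∞.
Compare growth rates of the dominant terms (exponentials ≫ polynomials ≫ logarithms), or apply L'Hôpital's rule; the quotient → 0.
Adding the constant: 0 + 2 = 2. Limit = 2.

Final answer: 2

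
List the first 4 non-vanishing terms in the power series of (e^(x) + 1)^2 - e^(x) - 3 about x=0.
17·x^4/24 + 3·x^3/2 + 5·x^2/2 + 3·x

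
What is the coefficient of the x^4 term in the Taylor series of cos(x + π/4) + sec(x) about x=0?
Expand to order 4: cos(x + π/4) + sec(x) = x^4·(√(2)/48 + 5/24) + √(2)·x^3/12 + x^2·(1/2 - √(2)/4) - √(2)·x/2 + √(2)/2 + 1 + O(x^5).
The coefficient of x^4 is √(2)/48 + 5/24.

Final answer: √(2)/48 + 5/24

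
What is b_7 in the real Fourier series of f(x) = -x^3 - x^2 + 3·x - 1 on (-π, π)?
b_7 = (1/π) ∫_{-π}^{π} f(x)·sin(7x) dx.
Evaluate the integral (use parity and integration by parts as needed): b_7 = 306/343 - 2·π^2/7.

Final answer: 306/343 - 2·π^2/7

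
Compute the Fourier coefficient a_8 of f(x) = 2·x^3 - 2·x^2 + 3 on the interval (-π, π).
a_8 = (1/π) ∫_{-π}^{π} f(x)·cos(8x) dx.
Evaluate the integral (use parity and integration by parts as needed): a_8 = -1/8.

Final answer: -1/8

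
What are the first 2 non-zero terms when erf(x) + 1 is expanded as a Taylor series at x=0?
2·x/√(π) + 1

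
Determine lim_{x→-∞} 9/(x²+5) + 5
Evaluate the dominant behaviour as x → -∞; each term tends to a finite value or vanishes.
Limit = 5.

Final answer: 5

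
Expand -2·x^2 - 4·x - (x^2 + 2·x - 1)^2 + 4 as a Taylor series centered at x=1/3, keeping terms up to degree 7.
194/81 - 112·(x - 1/3)/27 - 26·(x - 1/3)^2/3 - 16·(x - 1/3)^3/3 - (x - 1/3)^4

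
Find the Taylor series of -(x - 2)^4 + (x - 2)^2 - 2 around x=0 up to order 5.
-x^4 + 8·x^3 - 23·x^2 + 28·x - 14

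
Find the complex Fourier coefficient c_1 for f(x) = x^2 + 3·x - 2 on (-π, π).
Compute the real Fourier coefficients first: a_1 = -4, b_1 = 6.
Then c_1 = (a_1 − i·b_1)/2 = -2 - 3·i.

Final answer: -2 - 3·i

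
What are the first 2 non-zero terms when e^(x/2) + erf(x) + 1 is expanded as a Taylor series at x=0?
x·(1/2 + 2/√(π)) + 2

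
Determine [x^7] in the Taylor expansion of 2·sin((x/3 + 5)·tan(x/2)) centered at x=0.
Expand to order 7: 2·sin((x/3 + 5)·tan(x/2)) = 49631·x^7/193536 + 14689·x^6/51840 + 343·x^5/1152 - 73·x^4/72 - 115·x^3/24 + x^2/3 + 5·x + O(x^8).
The coefficient of x^7 is 49631/193536.

Final answer: 49631/193536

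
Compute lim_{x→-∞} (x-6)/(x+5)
Evaluate the dominant behaviour as x → -∞; each term tends to a finite value or vanishes.
Limit = 1.

Final answer: 1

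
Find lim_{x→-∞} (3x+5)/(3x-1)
Evaluate the dominant behaviour as x → -∞; each term tends to a finite value or vanishes.
Limit = 1.

Final answer: 1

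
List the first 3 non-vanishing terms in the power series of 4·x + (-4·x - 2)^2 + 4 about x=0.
16·x^2 + 20·x + 8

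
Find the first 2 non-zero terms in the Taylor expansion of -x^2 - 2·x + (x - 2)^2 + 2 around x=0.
6 - 6·x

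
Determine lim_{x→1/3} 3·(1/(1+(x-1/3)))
Direct substitution at x = 1/3 gives 3.

Final answer: 3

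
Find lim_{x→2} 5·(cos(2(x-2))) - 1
Direct substitution at x = 2 gives 4.

Final answer: 4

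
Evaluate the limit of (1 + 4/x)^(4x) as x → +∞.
As x → +∞: write (1 + 4/x)^(4x) = ((1 + 4/x)^x)^4 → (e^4)^4 = e^16.
Limit = e^(16).

Final answer: e^(16)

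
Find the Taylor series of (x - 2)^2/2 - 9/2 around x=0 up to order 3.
x^2/2 - 2·x - 5/2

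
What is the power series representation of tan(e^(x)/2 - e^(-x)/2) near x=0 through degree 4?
x^3/2 + x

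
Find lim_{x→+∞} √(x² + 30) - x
This is an ∞ − ∞ indeterminate form.
Multiply and divide by the conjugate √(x²+30) + x; the x² terms cancel, leaving 30/(√(x²+30)+x) → 0.
Limit = 0.

Final answer: 0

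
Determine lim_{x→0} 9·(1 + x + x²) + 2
Direct substitution at x = 0 gives 11.

Final answer: 11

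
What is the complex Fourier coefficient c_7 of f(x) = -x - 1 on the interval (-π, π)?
Compute the real Fourier coefficients first: a_7 = 0, b_7 = -2/7.
Then c_7 = (a_7 − i·b_7)/2 = i/7.

Final answer: i/7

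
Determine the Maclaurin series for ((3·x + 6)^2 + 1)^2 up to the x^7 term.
81·x^4 + 648·x^3 + 1962·x^2 + 2664·x + 1369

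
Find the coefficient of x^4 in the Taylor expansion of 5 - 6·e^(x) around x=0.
Expand to order 4: 5 - 6·e^(x) = -x^4/4 - x^3 - 3·x^2 - 6·x - 1 + O(x^5).
The coefficient of x^4 is -1/4.

Final answer: -1/4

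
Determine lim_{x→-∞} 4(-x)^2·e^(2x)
This is a 0·∞ indeterminate form at x → -∞.
Rewrite the product as 4(-x)^2 / e^(-2x) (an ∞/∞ form) and apply L'Hôpital, or use the standard hierarchy e^(2|x|) ≫ |(-x)^2| as x → -∞.
The indeterminate product → 0, so the limit = 0.

Final answer: 0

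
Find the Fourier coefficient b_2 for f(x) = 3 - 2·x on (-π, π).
b_2 = (1/π) ∫_{-π}^{π} f(x)·sin(2x) dx.
Evaluate the integral (use parity and integration by parts as needed): b_2 = 2.

Final answer: 2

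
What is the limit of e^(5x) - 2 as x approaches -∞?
Evaluate the dominant behaviour as x → -∞; each term tends to a finite value or vanishes.
Limit = -2.

Final answer: -2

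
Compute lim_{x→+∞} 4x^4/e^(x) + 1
The quotient is an ∞/∞ indeterminate form as x → +∞.
The exponential denominator e^(x) dominates the polynomial numerator (e^x ≫ x^4 as x → ∞), so the quotient → 0.
Adding the constant: 0 + 1 = 1. Limit = 1.

Final answer: 1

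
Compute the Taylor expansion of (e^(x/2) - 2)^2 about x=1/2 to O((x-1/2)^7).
-4·e^(1/4) + e^(1/2) + 4 + (-2·e^(1/4) + e^(1/2))·(x - 1/2) + (-18·e^(3/4) - 8·e^(1/4) - e^(5/4) + 7·e + 20·e^(1/2))·(x - 1/2)^2/(-24·e^(1/4) - 2·e^(3/4) + 16 + 12·e^(1/2)) + (-30·e^(3/4) - 8·e^(1/4) - 2·e^(5/4) + 13·e + 28·e^(1/2))·(x - 1/2)^3/(-144·e^(1/4) - 12·e^(3/4) + 96 + 72·e^(1/2)) + (-54·e^(3/4) - 4·e^(5/4) - 8·e^(1/4) + 25·e + 44·e^(1/2))·(x - 1/2)^4/(-1152·e^(1/4) - 96·e^(3/4) + 768 + 576·e^(1/2)) + (-102·e^(3/4) - 8·e^(5/4) - 8·e^(1/4) + 76·e^(1/2) + 49·e)·(x - 1/2)^5/(-11520·e^(1/4) - 960·e^(3/4) + 7680 + 5760·e^(1/2)) + (-198·e^(3/4) - 16·e^(5/4) - 8·e^(1/4) + 140·e^(1/2) + 97·e)·(x - 1/2)^6/(-138240·e^(1/4) - 11520·e^(3/4) + 92160 + 69120·e^(1/2))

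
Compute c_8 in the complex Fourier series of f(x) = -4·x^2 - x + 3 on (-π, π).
Compute the real Fourier coefficients first: a_8 = -1/4, b_8 = 1/4.
Then c_8 = (a_8 − i·b_8)/2 = -1/8 - i/8.

Final answer: -1/8 - i/8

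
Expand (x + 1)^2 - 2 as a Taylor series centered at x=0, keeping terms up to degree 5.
x^2 + 2·x - 1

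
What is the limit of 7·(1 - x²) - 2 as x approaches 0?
Direct substitution at x = 0 gives 5.

Final answer: 5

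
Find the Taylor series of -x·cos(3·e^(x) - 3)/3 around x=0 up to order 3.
3·x^3/2 - x/3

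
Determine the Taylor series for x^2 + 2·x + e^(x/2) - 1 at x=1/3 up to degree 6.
-2/9 + e^(1/6) + (e^(1/6)/2 + 8/3)·(x - 1/3) + (e^(1/6)/8 + 1)·(x - 1/3)^2 + e^(1/6)·(x - 1/3)^3/48 + e^(1/6)·(x - 1/3)^4/384 + e^(1/6)·(x - 1/3)^5/3840 + e^(1/6)·(x - 1/3)^6/46080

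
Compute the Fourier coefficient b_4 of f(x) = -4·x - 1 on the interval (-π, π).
b_4 = (1/π) ∫_{-π}^{π} f(x)·sin(4x) dx.
Evaluate the integral (use parity and integration by parts as needed): b_4 = 2.

Final answer: 2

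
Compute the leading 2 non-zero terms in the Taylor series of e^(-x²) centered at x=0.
1 - x^2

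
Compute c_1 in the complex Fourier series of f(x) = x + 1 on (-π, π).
Compute the real Fourier coefficients first: a_1 = 0, b_1 = 2.
Then c_1 = (a_1 − i·b_1)/2 = -i.

Final answer: -i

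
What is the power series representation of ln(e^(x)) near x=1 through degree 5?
1 + (x - 1)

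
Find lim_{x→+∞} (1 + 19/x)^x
As x → +∞: this is the defining limit (1 + 19/x)^x → e^19.
Limit = e^(19).

Final answer: e^(19)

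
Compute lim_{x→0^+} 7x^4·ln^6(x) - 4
The product is a 0·∞ indeterminate form at x → 0⁺.
Rewrite the product as 7·ln^6(x) / x^(-4) and apply L'Hôpital, or use the standard hierarchy x^(-4) ≫ |ln x|^6 as x → 0⁺.
The indeterminate product → 0, so the limit = -4.

Final answer: -4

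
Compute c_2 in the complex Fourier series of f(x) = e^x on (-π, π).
Compute the real Fourier coefficients first: a_2 = (-1 + e^(2·π))·e^(-π)/(5·π), b_2 = (2 - 2·e^(2·π))·e^(-π)/(5·π).
Then c_2 = (a_2 − i·b_2)/2 = -e^(-π)/(10·π) + e^(π)/(10·π) - i·e^(-π)/(5·π) + i·e^(π)/(5·π).

Final answer: -e^(-π)/(10·π) + e^(π)/(10·π) - i·e^(-π)/(5·π) + i·e^(π)/(5·π)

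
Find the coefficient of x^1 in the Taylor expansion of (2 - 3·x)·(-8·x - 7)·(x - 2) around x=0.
Expand to order 1: (2 - 3·x)·(-8·x - 7)·(x - 2) = 28 - 24·x + O(x^2).
The coefficient of x^1 is -24.

Final answer: -24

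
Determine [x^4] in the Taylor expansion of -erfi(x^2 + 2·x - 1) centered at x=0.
Expand to order 4: -erfi(x^2 + 2·x - 1) = 14·e·x^4/(3·√(π)) - 8·e·x^3/√(π) + 6·e·x^2/√(π) - 4·e·x/√(π) + erfi(1) + O(x^5).
The coefficient of x^4 is 14·e/(3·√(π)).

Final answer: 14·e/(3·√(π))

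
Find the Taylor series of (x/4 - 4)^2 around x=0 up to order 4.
x^2/16 - 2·x + 16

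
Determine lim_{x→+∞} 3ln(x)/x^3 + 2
The quotient is an ∞/∞ indeterminate form as x → +∞.
The polynomial denominator x^3 dominates the logarithmic numerator (any positive power of x ≫ ln(x) as x → ∞), so the quotient → 0.
Adding the constant: 0 + 2 = 2. Limit = 2.

Final answer: 2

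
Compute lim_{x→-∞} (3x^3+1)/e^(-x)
This is an ∞/∞ indeterminate form as x → -∞.
Compare growth rates of the dominant terms (exponentials ≫ polynomials ≫ logarithms), or apply L'Hôpital's rule; the quotient → 0.
Limit = 0.

Final answer: 0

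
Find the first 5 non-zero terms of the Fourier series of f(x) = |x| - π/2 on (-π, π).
-4·cos(x)/π - 4·cos(3·x)/(9·π) - 4·cos(5·x)/(25·π) - 4·cos(7·x)/(49·π) - 4·cos(9·x)/(81·π)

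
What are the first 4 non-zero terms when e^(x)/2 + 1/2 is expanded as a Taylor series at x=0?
x^3/12 + x^2/4 + x/2 + 1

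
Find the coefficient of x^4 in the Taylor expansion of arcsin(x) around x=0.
Expand to order 4: arcsin(x) = x^3/6 + x + O(x^5).
The coefficient of x^4 is 0.

Final answer: 0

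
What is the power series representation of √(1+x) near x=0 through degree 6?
-21·x^6/1024 + 7·x^5/256 - 5·x^4/128 + x^3/16 - x^2/8 + x/2 + 1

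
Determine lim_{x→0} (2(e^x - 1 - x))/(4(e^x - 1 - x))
Both numerator and denominator → 0 as x → 0; this is a 0/0 indeterminate form.
Expand each to leading order near x = 0: numerator ~ x^2, denominator ~ 2·x^2.
The limit of the ratio is 1/2.

Final answer: 1/2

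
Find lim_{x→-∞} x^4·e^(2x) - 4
The product is a 0·∞ indeterminate form at x → -∞.
Rewrite the product as x^4 / e^(-2x) (an ∞/∞ form) and apply L'Hôpital, or use the standard hierarchy e^(2|x|) ≫ |x^4| as x → -∞.
The indeterminate product → 0, so the limit = -4.

Final answer: -4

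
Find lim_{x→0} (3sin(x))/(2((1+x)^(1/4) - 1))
Both numerator and denominator → 0 as x → 0; this is a 0/0 indeterminate form.
Expand each to leading order near x = 0: numerator ~ 3·x, denominator ~ x/2.
The limit of the ratio is 6.

Final answer: 6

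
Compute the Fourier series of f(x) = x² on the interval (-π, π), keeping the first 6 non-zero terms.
-4·cos(x) + cos(2·x) - 4·cos(3·x)/9 + cos(4·x)/4 - 4·cos(5·x)/25 + π^2/3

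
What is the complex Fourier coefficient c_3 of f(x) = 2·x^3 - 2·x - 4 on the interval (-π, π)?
Compute the real Fourier coefficients first: a_3 = 0, b_3 = -20/9 + 4·π^2/3.
Then c_3 = (a_3 − i·b_3)/2 = -2·i·π^2/3 + 10·i/9.

Final answer: -2·i·π^2/3 + 10·i/9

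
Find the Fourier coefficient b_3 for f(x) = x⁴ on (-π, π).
b_3 = (1/π) ∫_{-π}^{π} f(x)·sin(3x) dx.
Evaluate the integral (use parity and integration by parts as needed): b_3 = 0.

Final answer: 0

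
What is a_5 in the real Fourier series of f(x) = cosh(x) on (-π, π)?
a_5 = (1/π) ∫_{-π}^{π} f(x)·cos(5x) dx.
Evaluate the integral (use parity and integration by parts as needed): a_5 = -sinh(π)/(13·π).

Final answer: -sinh(π)/(13·π)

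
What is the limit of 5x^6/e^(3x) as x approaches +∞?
This is an ∞/∞ indeterminate form as x → +∞.
The exponential denominator e^(3x) dominates the polynomial numerator (e^x ≫ x^6 as x → ∞), so the quotient → 0.
Limit = 0.

Final answer: 0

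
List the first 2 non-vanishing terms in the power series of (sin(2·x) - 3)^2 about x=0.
9 - 12·x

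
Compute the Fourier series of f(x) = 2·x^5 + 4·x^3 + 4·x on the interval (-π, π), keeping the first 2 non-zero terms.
(-72·π^2 + 4·π^4 + 440)·sin(x) + (-2·π^4 - 13 + 6·π^2)·sin(2·x)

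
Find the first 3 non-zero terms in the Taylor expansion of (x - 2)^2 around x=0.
x^2 - 4·x + 4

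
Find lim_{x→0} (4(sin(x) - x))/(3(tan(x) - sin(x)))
Both numerator and denominator → 0 as x → 0; this is a 0/0 indeterminate form.
Expand each to leading order near x = 0: numerator ~ -2·x^3/3, denominator ~ 3·x^3/2.
The limit of the ratio is -4/9.

Final answer: -4/9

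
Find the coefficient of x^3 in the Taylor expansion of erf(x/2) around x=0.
Expand to order 3: erf(x/2) = -x^3/(12·√(π)) + x/√(π) + O(x^4).
The coefficient of x^3 is -1/(12·√(π)).

Final answer: -1/(12·√(π))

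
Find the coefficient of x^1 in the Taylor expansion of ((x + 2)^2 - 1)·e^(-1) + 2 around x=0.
Expand to order 1: ((x + 2)^2 - 1)·e^(-1) + 2 = 4·x·e^(-1) + 3·e^(-1) + 2 + O(x^2).
The coefficient of x^1 is 4·e^(-1).

Final answer: 4·e^(-1)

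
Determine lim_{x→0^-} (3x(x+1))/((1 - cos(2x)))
Both numerator and denominator → 0 as x → 0^-; this is a 0/0 indeterminate form.
Expand each to leading order near x = 0: numerator ~ 3·x, denominator ~ 2·x^2.
The limit of the ratio is -∞.

Final answer: -∞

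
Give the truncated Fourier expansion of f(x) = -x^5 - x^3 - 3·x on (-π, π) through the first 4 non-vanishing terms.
(-234 - 2·π^4 + 38·π^2)·sin(x) + (-4·π^2 + 9 + π^4)·sin(2·x) + (-2·π^4/3 - 206/81 + 22·π^2/27)·sin(3·x) + (-π^2/8 + 99/64 + π^4/2)·sin(4·x)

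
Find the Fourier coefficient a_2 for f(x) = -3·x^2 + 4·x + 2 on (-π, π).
a_2 = (1/π) ∫_{-π}^{π} f(x)·cos(2x) dx.
Evaluate the integral (use parity and integration by parts as needed): a_2 = -3.

Final answer: -3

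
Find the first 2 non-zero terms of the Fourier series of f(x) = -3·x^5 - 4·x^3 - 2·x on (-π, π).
(-676 - 6·π^4 + 112·π^2)·sin(x) + (-11·π^2 + 37/2 + 3·π^4)·sin(2·x)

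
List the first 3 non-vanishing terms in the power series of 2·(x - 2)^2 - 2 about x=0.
2·x^2 - 8·x + 6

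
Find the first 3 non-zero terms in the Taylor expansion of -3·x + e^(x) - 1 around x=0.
x^3/6 + x^2/2 - 2·x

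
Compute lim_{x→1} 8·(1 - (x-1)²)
Direct substitution at x = 1 gives 8.

Final answer: 8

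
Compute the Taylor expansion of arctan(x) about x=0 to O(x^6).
x^5/5 - x^3/3 + x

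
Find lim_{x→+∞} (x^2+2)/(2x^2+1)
This is an ∞/∞ indeterminate form as x → +∞.
Divide numerator and denominator by x^2 and let the lower-order terms vanish; the leading terms give 1/2.
Limit = 1/2.

Final answer: 1/2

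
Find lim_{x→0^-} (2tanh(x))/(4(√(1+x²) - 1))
Both numerator and denominator → 0 as x → 0^-; this is a 0/0 indeterminate form.
Expand each to leading order near x = 0: numerator ~ 2·x, denominator ~ 2·x^2.
The limit of the ratio is -∞.

Final answer: -∞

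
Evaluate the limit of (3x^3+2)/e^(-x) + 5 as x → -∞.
The quotient is an ∞/∞ indeterminate form as x → -∞.
Compare growth rates of the dominant terms (exponentials ≫ polynomials ≫ logarithms), or apply L'Hôpital's rule; the quotient → 0.
Adding the constant: 0 + 5 = 5. Limit = 5.

Final answer: 5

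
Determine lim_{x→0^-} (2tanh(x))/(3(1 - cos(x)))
Both numerator and denominator → 0 as x → 0^-; this is a 0/0 indeterminate form.
Expand each to leading order near x = 0: numerator ~ 2·x, denominator ~ 3·x^2/2.
The limit of the ratio is -∞.

Final answer: -∞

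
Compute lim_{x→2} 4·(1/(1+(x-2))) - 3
Direct substitution at x = 2 gives 1.

Final answer: 1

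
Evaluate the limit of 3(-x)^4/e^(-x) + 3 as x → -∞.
The quotient is an ∞/∞ indeterminate form as x → -∞.
Compare growth rates of the dominant terms (exponentials ≫ polynomials ≫ logarithms), or apply L'Hôpital's rule; the quotient → 0.
Adding the constant: 0 + 3 = 3. Limit = 3.

Final answer: 3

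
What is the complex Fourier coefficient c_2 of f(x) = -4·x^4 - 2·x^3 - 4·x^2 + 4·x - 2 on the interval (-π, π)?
Compute the real Fourier coefficients first: a_2 = 8 - 8·π^2, b_2 = -7 + 2·π^2.
Then c_2 = (a_2 − i·b_2)/2 = -4·π^2 + 4 - i·π^2 + 7·i/2.

Final answer: -4·π^2 + 4 - i·π^2 + 7·i/2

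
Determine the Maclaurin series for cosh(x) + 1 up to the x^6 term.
x^6/720 + x^4/24 + x^2/2 + 2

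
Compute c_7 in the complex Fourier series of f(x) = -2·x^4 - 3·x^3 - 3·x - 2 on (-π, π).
Compute the real Fourier coefficients first: a_7 = -96/2401 + 16·π^2/49, b_7 = -6·π^2/7 - 258/343.
Then c_7 = (a_7 − i·b_7)/2 = -48/2401 + 8·π^2/49 + 129·i/343 + 3·i·π^2/7.

Final answer: -48/2401 + 8·π^2/49 + 129·i/343 + 3·i·π^2/7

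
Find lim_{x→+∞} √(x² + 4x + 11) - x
As x → +∞: multiply by the conjugate to get (4x+11)/(√(x²+4x+11)+x); the denominator ~ 2x, so the limit is 4/2 = 2.
Limit = 2.

Final answer: 2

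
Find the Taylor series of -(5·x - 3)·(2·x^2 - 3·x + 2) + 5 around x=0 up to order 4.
-10·x^3 + 21·x^2 - 19·x + 11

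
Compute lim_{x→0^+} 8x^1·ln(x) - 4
The product is a 0·∞ indeterminate form at x → 0⁺.
Rewrite the product as 8·ln(x) / x^(-1) and apply L'Hôpital, or use the standard hierarchy x^(-1) ≫ |ln x| as x → 0⁺.
The indeterminate product → 0, so the limit = -4.

Final answer: -4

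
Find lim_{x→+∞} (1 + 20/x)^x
As x → +∞: this is the defining limit (1 + 20/x)^x → e^20.
Limit = e^(20).

Final answer: e^(20)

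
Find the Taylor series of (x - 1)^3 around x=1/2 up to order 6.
-1/8 + 3·(x - 1/2)/4 - 3·(x - 1/2)^2/2 + (x - 1/2)^3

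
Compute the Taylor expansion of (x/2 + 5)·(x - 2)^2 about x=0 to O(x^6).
x^3/2 + 3·x^2 - 18·x + 20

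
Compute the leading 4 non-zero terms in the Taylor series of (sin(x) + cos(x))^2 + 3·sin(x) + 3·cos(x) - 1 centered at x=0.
-11·x^3/6 - 3·x^2/2 + 5·x + 3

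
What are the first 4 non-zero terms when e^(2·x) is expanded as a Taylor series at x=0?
4·x^3/3 + 2·x^2 + 2·x + 1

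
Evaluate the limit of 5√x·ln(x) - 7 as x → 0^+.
The product is a 0·∞ indeterminate form at x → 0⁺.
Rewrite the product as 5·ln(x) / x^(-1/2) and apply L'Hôpital, or use the standard hierarchy x^(-1/2) ≫ |ln x| as x → 0⁺.
The indeterminate product → 0, so the limit = -7.

Final answer: -7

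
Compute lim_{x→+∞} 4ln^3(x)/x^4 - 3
The quotient is an ∞/∞ indeterminate form as x → +∞.
The polynomial denominator x^4 dominates the logarithmic numerator (any positive power of x ≫ ln^3(x) as x → ∞), so the quotient → 0.
Adding the constant: 0 - 3 = -3. Limit = -3.

Final answer: -3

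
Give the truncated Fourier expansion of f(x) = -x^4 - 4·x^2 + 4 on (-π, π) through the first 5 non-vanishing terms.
(-32 + 8·π^2)·cos(x) + (-2·π^2 - 1)·cos(2·x) + (32/27 + 8·π^2/9)·cos(3·x) + (-π^2/2 - 13/16)·cos(4·x) - π^4/5 - 4·π^2/3 + 4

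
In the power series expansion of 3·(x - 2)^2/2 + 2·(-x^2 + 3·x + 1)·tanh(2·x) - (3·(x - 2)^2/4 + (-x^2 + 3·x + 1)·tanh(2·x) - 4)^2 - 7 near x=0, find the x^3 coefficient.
-31/6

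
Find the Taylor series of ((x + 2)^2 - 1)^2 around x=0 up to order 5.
x^4 + 8·x^3 + 22·x^2 + 24·x + 9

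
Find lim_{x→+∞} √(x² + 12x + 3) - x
As x → +∞: multiply by the conjugate to get (12x+3)/(√(x²+12x+3)+x); the denominator ~ 2x, so the limit is 12/2 = 6.
Limit = 6.

Final answer: 6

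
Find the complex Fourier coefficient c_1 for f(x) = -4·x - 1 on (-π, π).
Compute the real Fourier coefficients first: a_1 = 0, b_1 = -8.
Then c_1 = (a_1 − i·b_1)/2 = 4·i.

Final answer: 4·i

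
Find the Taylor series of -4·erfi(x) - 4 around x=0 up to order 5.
-4·x^5/(5·√(π)) - 8·x^3/(3·√(π)) - 8·x/√(π) - 4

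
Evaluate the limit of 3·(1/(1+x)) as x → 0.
Direct substitution at x = 0 gives 3.

Final answer: 3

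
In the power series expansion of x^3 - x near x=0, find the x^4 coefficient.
Expand to order 4: x^3 - x = x^3 - x + O(x^5).
The coefficient of x^4 is 0.

Final answer: 0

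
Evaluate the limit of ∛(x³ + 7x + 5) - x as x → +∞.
This is an ∞ − ∞ indeterminate form.
Multiply by (A² + AB + B²)/(A² + AB + B²) where A = ∛(x³+7x + 5), B = x to use A³ − B³ = (A−B)(A²+AB+B²); the x³ terms cancel, leaving (7x + 5)/(A²+AB+B²) with denominator ~ 3x², so the limit is 0.
Limit = 0.

Final answer: 0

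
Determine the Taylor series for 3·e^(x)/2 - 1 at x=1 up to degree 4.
-1 + 3·e/2 + 3·e·(x - 1)/2 + 3·e·(x - 1)^2/4 + e·(x - 1)^3/4 + e·(x - 1)^4/16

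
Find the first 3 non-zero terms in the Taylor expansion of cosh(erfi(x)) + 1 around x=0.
x^4·(2/(3·π^2) + 4/(3·π)) + 2·x^2/π + 2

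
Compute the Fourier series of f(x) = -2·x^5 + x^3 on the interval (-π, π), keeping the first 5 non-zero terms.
(-492 - 4·π^4 + 82·π^2)·sin(x) + (-11·π^2 + 33/2 + 2·π^4)·sin(2·x) + (-4·π^4/3 - 196/81 + 98·π^2/27)·sin(3·x) + (-7·π^2/4 + 21/32 + π^4)·sin(4·x) + (-4·π^4/5 - 156/625 + 26·π^2/25)·sin(5·x)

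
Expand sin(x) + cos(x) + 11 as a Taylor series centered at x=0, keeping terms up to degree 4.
x^4/24 - x^3/6 - x^2/2 + x + 12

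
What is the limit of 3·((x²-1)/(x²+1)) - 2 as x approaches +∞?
Evaluate the dominant behaviour as x → +∞; each term tends to a finite value or vanishes.
Limit = 1.

Final answer: 1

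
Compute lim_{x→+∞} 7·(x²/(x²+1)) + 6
Evaluate the dominant behaviour as x → +∞; each term tends to a finite value or vanishes.
Limit = 13.

Final answer: 13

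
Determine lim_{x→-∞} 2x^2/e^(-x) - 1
The quotient is an ∞/∞ indeterminate form as x → -∞.
Compare growth rates of the dominant terms (exponentials ≫ polynomials ≫ logarithms), or apply L'Hôpital's rule; the quotient → 0.
Adding the constant: 0 - 1 = -1. Limit = -1.

Final answer: -1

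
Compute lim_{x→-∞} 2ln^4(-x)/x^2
This is an ∞/∞ indeterminate form as x → -∞.
Compare growth rates of the dominant terms (exponentials ≫ polynomials ≫ logarithms), or apply L'Hôpital's rule; the quotient → 0.
Limit = 0.

Final answer: 0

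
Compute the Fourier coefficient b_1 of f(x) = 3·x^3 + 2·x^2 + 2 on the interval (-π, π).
b_1 = (1/π) ∫_{-π}^{π} f(x)·sin(1x) dx.
Evaluate the integral (use parity and integration by parts as needed): b_1 = -36 + 6·π^2.

Final answer: -36 + 6·π^2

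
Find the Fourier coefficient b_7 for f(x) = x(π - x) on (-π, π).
b_7 = (1/π) ∫_{-π}^{π} f(x)·sin(7x) dx.
Evaluate the integral (use parity and integration by parts as needed): b_7 = 2·π/7.

Final answer: 2·π/7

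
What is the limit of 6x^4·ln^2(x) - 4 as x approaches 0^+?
The product is a 0·∞ indeterminate form at x → 0⁺.
Rewrite the product as 6·ln^2(x) / x^(-4) and apply L'Hôpital, or use the standard hierarchy x^(-4) ≫ |ln x|^2 as x → 0⁺.
The indeterminate product → 0, so the limit = -4.

Final answer: -4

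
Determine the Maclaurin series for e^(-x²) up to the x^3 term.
1 - x^2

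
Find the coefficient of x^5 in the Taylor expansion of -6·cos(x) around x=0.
Expand to order 5: -6·cos(x) = -x^4/4 + 3·x^2 - 6 + O(x^6).
The coefficient of x^5 is 0.

Final answer: 0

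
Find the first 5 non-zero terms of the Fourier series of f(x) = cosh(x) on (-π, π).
-cos(x)·sinh(π)/π + 2·cos(2·x)·sinh(π)/(5·π) - cos(3·x)·sinh(π)/(5·π) + 2·cos(4·x)·sinh(π)/(17·π) + sinh(π)/π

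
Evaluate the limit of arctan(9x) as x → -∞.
Evaluate the dominant behaviour as x → -∞; each term tends to a finite value or vanishes.
Limit = -π/2.

Final answer: -π/2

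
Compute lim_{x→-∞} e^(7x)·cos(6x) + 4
Evaluate the dominant behaviour as x → -∞; each term tends to a finite value or vanishes.
Limit = 4.

Final answer: 4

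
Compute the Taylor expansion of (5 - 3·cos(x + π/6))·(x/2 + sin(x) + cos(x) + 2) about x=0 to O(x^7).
x^6·(19/288 + 17·√(3)/240) + x^5·(4/15 - 37·√(3)/160) + x^4·(-5·√(3)/8 - 5/12) + x^3·(-7/3 + 11·√(3)/8) + x^2·(-1/4 + 3·√(3)) + x·(12 - 9·√(3)/4) - 9·√(3)/2 + 15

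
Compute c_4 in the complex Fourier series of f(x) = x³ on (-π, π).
Compute the real Fourier coefficients first: a_4 = 0, b_4 = 3/16 - π^2/2.
Then c_4 = (a_4 − i·b_4)/2 = -3·i/32 + i·π^2/4.

Final answer: -3·i/32 + i·π^2/4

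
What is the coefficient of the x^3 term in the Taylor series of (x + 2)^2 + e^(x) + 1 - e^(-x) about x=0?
Expand to order 3: (x + 2)^2 + e^(x) + 1 - e^(-x) = x^3/3 + x^2 + 6·x + 5 + O(x^4).
The coefficient of x^3 is 1/3.

Final answer: 1/3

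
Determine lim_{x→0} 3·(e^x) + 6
Direct substitution at x = 0 gives 9.

Final answer: 9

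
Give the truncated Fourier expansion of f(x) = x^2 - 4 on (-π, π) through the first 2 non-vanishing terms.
-4·cos(x) - 4 + π^2/3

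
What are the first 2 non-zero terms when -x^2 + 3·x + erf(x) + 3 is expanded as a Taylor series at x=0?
x·(2/√(π) + 3) + 3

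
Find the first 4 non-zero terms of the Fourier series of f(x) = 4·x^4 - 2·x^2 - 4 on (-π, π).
(200 - 32·π^2)·cos(x) + (-14 + 8·π^2)·cos(2·x) + (88/27 - 32·π^2/9)·cos(3·x) - 2·π^2/3 - 4 + 4·π^4/5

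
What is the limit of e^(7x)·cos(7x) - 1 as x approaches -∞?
Evaluate the dominant behaviour as x → -∞; each term tends to a finite value or vanishes.
Limit = -1.

Final answer: -1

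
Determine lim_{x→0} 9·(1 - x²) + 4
Direct substitution at x = 0 gives 13.

Final answer: 13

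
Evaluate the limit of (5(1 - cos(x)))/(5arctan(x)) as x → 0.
Both numerator and denominator → 0 as x → 0; this is a 0/0 indeterminate form.
Expand each to leading order near x = 0: numerator ~ 5·x^2/2, denominator ~ 5·x.
The limit of the ratio is 0.

Final answer: 0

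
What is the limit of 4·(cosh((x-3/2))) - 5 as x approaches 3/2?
Direct substitution at x = 3/2 gives -1.

Final answer: -1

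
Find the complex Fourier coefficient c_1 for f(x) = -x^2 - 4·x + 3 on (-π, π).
Compute the real Fourier coefficients first: a_1 = 4, b_1 = -8.
Then c_1 = (a_1 − i·b_1)/2 = 2 + 4·i.

Final answer: 2 + 4·i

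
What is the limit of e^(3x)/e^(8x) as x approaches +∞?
This is an ∞/∞ indeterminate form as x → +∞.
Rewrite e^(3x)/e^(8x) = e^((3−8)x) = e^(-5x); the exponent coefficient is -5 < 0 so e^(-5x) → 0.
Limit = 0.

Final answer: 0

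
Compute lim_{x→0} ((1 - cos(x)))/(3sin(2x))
Both numerator and denominator → 0 as x → 0; this is a 0/0 indeterminate form.
Expand each to leading order near x = 0: numerator ~ x^2/2, denominator ~ 6·x.
The limit of the ratio is 0.

Final answer: 0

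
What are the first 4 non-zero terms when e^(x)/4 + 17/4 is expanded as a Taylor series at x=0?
x^3/24 + x^2/8 + x/4 + 9/2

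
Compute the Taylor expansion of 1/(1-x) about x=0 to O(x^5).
x^4 + x^3 + x^2 + x + 1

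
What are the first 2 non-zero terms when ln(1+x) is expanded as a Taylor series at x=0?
-x^2/2 + x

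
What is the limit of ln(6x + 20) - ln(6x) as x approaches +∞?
This is an ∞ − ∞ indeterminate form.
Combine the logarithms: ln(6x+20) − ln(6x) = ln((6x+20)/(6x)) = ln(1 + 20/(6x)) → ln(1) = 0.
Limit = 0.

Final answer: 0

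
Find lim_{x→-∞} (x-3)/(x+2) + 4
Evaluate the dominant behaviour as x → -∞; each term tends to a finite value or vanishes.
Limit = 5.

Final answer: 5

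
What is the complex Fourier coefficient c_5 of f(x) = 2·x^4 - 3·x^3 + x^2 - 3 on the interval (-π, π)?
Compute the real Fourier coefficients first: a_5 = -16·π^2/25 - 4/625, b_5 = 36/125 - 6·π^2/5.
Then c_5 = (a_5 − i·b_5)/2 = -8·π^2/25 - 2/625 - 18·i/125 + 3·i·π^2/5.

Final answer: -8·π^2/25 - 2/625 - 18·i/125 + 3·i·π^2/5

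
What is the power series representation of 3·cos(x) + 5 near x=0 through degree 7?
-x^6/240 + x^4/8 - 3·x^2/2 + 8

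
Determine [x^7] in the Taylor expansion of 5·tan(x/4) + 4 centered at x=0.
Expand to order 7: 5·tan(x/4) + 4 = 17·x^7/1032192 + x^5/1536 + 5·x^3/192 + 5·x/4 + 4 + O(x^8).
The coefficient of x^7 is 17/1032192.

Final answer: 17/1032192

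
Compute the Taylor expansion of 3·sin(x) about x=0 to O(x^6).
x^5/40 - x^3/2 + 3·x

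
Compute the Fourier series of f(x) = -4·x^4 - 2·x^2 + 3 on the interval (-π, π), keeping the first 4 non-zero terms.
(-184 + 32·π^2)·cos(x) + (10 - 8·π^2)·cos(2·x) + (-40/27 + 32·π^2/9)·cos(3·x) - 4·π^4/5 - 2·π^2/3 + 3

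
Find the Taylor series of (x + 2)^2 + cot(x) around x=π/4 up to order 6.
π^2/16 + π + 5 + (π/2 + 2)·(x - π/4) + 3·(x - π/4)^2 - 8·(x - π/4)^3/3 + 10·(x - π/4)^4/3 - 64·(x - π/4)^5/15 + 244·(x - π/4)^6/45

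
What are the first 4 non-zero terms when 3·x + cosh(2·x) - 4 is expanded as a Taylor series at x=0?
2·x^4/3 + 2·x^2 + 3·x - 3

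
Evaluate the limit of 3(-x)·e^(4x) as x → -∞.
This is a 0·∞ indeterminate form at x → -∞.
Rewrite the product as 3(-x) / e^(-4x) (an ∞/∞ form) and apply L'Hôpital, or use the standard hierarchy e^(4|x|) ≫ |(-x)| as x → -∞.
The indeterminate product → 0, so the limit = 0.

Final answer: 0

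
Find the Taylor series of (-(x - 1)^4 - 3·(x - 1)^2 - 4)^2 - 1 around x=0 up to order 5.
-92·x^5 + 177·x^4 - 244·x^3 + 244·x^2 - 160·x + 63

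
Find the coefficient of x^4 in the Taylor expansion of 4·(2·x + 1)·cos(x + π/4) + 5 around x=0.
Expand to order 4: 4·(2·x + 1)·cos(x + π/4) + 5 = 3·√(2)·x^4/4 - 5·√(2)·x^3/3 - 5·√(2)·x^2 + 2·√(2)·x + 2·√(2) + 5 + O(x^5).
The coefficient of x^4 is 3·√(2)/4.

Final answer: 3·√(2)/4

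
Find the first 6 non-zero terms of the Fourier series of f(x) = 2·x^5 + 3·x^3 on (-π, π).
(-74·π^2 + 4·π^4 + 444)·sin(x) + (-2·π^4 - 21/2 + 7·π^2)·sin(2·x) + (-26·π^2/27 + 52/81 + 4·π^4/3)·sin(3·x) + (-π^4 - π^2/4 + 3/32)·sin(4·x) + (-84/625 + 14·π^2/25 + 4·π^4/5)·sin(5·x) + (-2·π^4/3 - 17·π^2/27 + 17/162)·sin(6·x)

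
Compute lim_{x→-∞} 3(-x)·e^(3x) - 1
The product is a 0·∞ indeterminate form at x → -∞.
Rewrite the product as 3(-x) / e^(-3x) (an ∞/∞ form) and apply L'Hôpital, or use the standard hierarchy e^(3|x|) ≫ |(-x)| as x → -∞.
The indeterminate product → 0, so the limit = -1.

Final answer: -1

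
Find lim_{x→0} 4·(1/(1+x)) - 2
Direct substitution at x = 0 gives 2.

Final answer: 2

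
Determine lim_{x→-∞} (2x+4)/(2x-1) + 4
Evaluate the dominant behaviour as x → -∞; each term tends to a finite value or vanishes.
Limit = 5.

Final answer: 5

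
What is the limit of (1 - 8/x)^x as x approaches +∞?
As x → +∞: this is the defining limit (1 - 8/x)^x → e^(-8).
Limit = e^(-8).

Final answer: e^(-8)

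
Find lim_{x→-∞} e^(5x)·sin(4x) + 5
Evaluate the dominant behaviour as x → -∞; each term tends to a finite value or vanishes.
Limit = 5.

Final answer: 5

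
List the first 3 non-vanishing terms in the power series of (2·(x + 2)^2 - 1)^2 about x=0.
92·x^2 + 112·x + 49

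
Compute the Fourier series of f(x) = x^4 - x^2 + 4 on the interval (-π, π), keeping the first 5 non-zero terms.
(52 - 8·π^2)·cos(x) + (-4 + 2·π^2)·cos(2·x) + (28/27 - 8·π^2/9)·cos(3·x) + (-7/16 + π^2/2)·cos(4·x) - π^2/3 + 4 + π^4/5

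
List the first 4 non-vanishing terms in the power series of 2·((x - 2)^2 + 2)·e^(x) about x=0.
x^5/10 + x^4/6 + 4·x + 12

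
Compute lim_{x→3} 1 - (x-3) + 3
Direct substitution at x = 3 gives 4.

Final answer: 4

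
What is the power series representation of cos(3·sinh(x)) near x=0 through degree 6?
83·x^6/80 + 15·x^4/8 - 9·x^2/2 + 1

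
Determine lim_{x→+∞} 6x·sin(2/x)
As x → +∞: let u = 2/x → 0⁺; then 6·x·sin(2/x) = 6·2·sin(u)/u → 6·2·1 = 12.
Limit = 12.

Final answer: 12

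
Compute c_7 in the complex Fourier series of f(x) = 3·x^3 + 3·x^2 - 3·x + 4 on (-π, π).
Compute the real Fourier coefficients first: a_7 = -12/49, b_7 = -330/343 + 6·π^2/7.
Then c_7 = (a_7 − i·b_7)/2 = -6/49 - 3·i·π^2/7 + 165·i/343.

Final answer: -6/49 - 3·i·π^2/7 + 165·i/343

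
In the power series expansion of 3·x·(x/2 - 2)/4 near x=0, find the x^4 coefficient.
Expand to order 4: 3·x·(x/2 - 2)/4 = 3·x^2/8 - 3·x/2 + O(x^5).
The coefficient of x^4 is 0.

Final answer: 0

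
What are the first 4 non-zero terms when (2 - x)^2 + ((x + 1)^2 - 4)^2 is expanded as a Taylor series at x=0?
4·x^3 - x^2 - 16·x + 13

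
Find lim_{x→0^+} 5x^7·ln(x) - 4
The product is a 0·∞ indeterminate form at x → 0⁺.
Rewrite the product as 5·ln(x) / x^(-7) and apply L'Hôpital, or use the standard hierarchy x^(-7) ≫ |ln x| as x → 0⁺.
The indeterminate product → 0, so the limit = -4.

Final answer: -4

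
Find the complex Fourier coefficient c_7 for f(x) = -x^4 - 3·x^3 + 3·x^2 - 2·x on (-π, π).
Compute the real Fourier coefficients first: a_7 = -636/2401 + 8·π^2/49, b_7 = -6·π^2/7 - 160/343.
Then c_7 = (a_7 − i·b_7)/2 = -318/2401 + 4·π^2/49 + 80·i/343 + 3·i·π^2/7.

Final answer: -318/2401 + 4·π^2/49 + 80·i/343 + 3·i·π^2/7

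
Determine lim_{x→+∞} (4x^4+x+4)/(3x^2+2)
This is an ∞/∞ indeterminate form as x → +∞.
Divide numerator and denominator by x^4 and let the lower-order terms vanish; the numerator's degree 4 exceeds the denominator's degree 2, so the quotient diverges.
Limit = ∞.

Final answer: ∞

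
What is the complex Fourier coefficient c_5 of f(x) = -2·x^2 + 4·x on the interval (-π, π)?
Compute the real Fourier coefficients first: a_5 = 8/25, b_5 = 8/5.
Then c_5 = (a_5 − i·b_5)/2 = 4/25 - 4·i/5.

Final answer: 4/25 - 4·i/5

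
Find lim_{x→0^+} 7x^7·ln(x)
This is a 0·∞ indeterminate form at x → 0⁺.
Rewrite the product as 7·ln(x) / x^(-7) and apply L'Hôpital, or use the standard hierarchy x^(-7) ≫ |ln x| as x → 0⁺.
The indeterminate product → 0, so the limit = 0.

Final answer: 0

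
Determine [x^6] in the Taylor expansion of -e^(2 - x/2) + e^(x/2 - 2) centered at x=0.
Expand to order 6: -e^(2 - x/2) + e^(x/2 - 2) = x^6·(-e^(2)/46080 + e^(-2)/46080) + x^5·(e^(-2)/3840 + e^(2)/3840) + x^4·(-e^(2)/384 + e^(-2)/384) + x^3·(e^(-2)/48 + e^(2)/48) + x^2·(-e^(2)/8 + e^(-2)/8) + x·(e^(-2)/2 + e^(2)/2) - e^(2) + e^(-2) + O(x^7).
The coefficient of x^6 is -e^(2)/46080 + e^(-2)/46080.

Final answer: -e^(2)/46080 + e^(-2)/46080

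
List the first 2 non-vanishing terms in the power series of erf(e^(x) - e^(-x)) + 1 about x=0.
4·x/√(π) + 1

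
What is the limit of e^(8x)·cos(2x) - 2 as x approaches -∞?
Evaluate the dominant behaviour as x → -∞; each term tends to a finite value or vanishes.
Limit = -2.

Final answer: -2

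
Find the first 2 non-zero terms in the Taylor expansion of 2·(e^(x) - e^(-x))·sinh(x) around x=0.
4·x^4/3 + 4·x^2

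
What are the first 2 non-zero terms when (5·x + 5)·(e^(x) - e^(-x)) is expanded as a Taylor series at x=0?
10·x^2 + 10·x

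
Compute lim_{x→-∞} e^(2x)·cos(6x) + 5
Evaluate the dominant behaviour as x → -∞; each term tends to a finite value or vanishes.
Limit = 5.

Final answer: 5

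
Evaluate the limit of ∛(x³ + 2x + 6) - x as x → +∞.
This is an ∞ − ∞ indeterminate form.
Multiply by (A² + AB + B²)/(A² + AB + B²) where A = ∛(x³+2x + 6), B = x to use A³ − B³ = (A−B)(A²+AB+B²); the x³ terms cancel, leaving (2x + 6)/(A²+AB+B²) with denominator ~ 3x², so the limit is 0.
Limit = 0.

Final answer: 0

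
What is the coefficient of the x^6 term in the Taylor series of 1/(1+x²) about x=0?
Expand to order 6: 1/(1+x²) = -x^6 + x^4 - x^2 + 1 + O(x^7).
The coefficient of x^6 is -1.

Final answer: -1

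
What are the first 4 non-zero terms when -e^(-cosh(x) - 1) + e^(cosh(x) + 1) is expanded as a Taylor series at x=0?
x^6·(e^(-2)/720 + 31·e^(2)/720) + x^4·(-e^(-2)/12 + e^(2)/6) + x^2·(e^(-2)/2 + e^(2)/2) - e^(-2) + e^(2)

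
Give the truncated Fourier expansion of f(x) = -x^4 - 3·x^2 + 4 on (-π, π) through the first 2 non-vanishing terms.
(-36 + 8·π^2)·cos(x) - π^4/5 - π^2 + 4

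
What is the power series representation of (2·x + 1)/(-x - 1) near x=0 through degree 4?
x^4 - x^3 + x^2 - x - 1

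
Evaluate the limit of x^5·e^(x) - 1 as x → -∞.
The product is a 0·∞ indeterminate form at x → -∞.
Rewrite the product as x^5 / e^(-x) (an ∞/∞ form) and apply L'Hôpital, or use the standard hierarchy e^(|x|) ≫ |x^5| as x → -∞.
The indeterminate product → 0, so the limit = -1.

Final answer: -1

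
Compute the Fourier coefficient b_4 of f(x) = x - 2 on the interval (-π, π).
b_4 = (1/π) ∫_{-π}^{π} f(x)·sin(4x) dx.
Evaluate the integral (use parity and integration by parts as needed): b_4 = -1/2.

Final answer: -1/2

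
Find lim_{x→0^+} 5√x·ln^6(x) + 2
The product is a 0·∞ indeterminate form at x → 0⁺.
Rewrite the product as 5·ln^6(x) / x^(-1/2) and apply L'Hôpital, or use the standard hierarchy x^(-1/2) ≫ |ln x|^6 as x → 0⁺.
The indeterminate product → 0, so the limit = 2.

Final answer: 2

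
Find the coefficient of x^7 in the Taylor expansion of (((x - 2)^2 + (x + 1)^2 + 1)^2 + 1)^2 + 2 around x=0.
Expand to order 7: (((x - 2)^2 + (x + 1)^2 + 1)^2 + 1)^2 + 2 = -64·x^7 + 288·x^6 - 640·x^5 + 1464·x^4 - 1936·x^3 + 2648·x^2 - 1776·x + 1371 + O(x^8).
The coefficient of x^7 is -64.

Final answer: -64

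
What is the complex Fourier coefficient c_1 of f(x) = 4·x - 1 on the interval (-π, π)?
Compute the real Fourier coefficients first: a_1 = 0, b_1 = 8.
Then c_1 = (a_1 − i·b_1)/2 = -4·i.

Final answer: -4·i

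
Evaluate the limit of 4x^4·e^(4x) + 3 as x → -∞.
The product is a 0·∞ indeterminate form at x → -∞.
Rewrite the product as 4x^4 / e^(-4x) (an ∞/∞ form) and apply L'Hôpital, or use the standard hierarchy e^(4|x|) ≫ |x^4| as x → -∞.
The indeterminate product → 0, so the limit = 3.

Final answer: 3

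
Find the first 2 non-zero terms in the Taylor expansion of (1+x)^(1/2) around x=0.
x/2 + 1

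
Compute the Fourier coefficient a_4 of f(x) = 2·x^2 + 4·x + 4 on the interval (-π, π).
a_4 = (1/π) ∫_{-π}^{π} f(x)·cos(4x) dx.
Evaluate the integral (use parity and integration by parts as needed): a_4 = 1/2.

Final answer: 1/2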